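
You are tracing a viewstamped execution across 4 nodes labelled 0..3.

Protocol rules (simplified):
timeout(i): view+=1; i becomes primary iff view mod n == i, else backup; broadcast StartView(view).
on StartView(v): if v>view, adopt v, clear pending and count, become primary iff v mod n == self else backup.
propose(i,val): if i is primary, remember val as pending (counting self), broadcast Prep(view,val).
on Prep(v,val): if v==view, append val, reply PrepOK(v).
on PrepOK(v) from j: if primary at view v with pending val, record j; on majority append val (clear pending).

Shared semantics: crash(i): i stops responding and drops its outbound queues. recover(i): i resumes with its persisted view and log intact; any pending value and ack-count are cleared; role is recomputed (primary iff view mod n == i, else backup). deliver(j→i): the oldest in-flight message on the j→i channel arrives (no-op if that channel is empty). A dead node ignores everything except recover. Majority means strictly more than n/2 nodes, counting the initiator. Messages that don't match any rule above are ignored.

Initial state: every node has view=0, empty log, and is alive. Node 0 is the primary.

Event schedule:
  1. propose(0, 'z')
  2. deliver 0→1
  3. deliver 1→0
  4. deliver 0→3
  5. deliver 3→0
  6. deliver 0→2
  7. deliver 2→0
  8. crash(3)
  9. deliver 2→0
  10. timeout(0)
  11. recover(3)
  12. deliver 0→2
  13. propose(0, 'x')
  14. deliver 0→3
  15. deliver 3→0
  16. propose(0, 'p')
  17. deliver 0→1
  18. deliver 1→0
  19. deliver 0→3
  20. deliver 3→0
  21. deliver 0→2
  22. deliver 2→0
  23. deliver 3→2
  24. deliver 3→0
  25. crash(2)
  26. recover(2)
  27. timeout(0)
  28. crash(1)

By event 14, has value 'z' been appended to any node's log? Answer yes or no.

step 1 propose(0,'z'): —
step 2 deliver 0→1: 1={back,v=0,log=z}
step 3 deliver 1→0: —
step 4 deliver 0→3: 3={back,v=0,log=z}
step 5 deliver 3→0: 0={prim,v=0,log=z}
step 6 deliver 0→2: 2={back,v=0,log=z}
step 7 deliver 2→0: —
step 8 crash(3): 3={✗back,v=0,log=z}
step 9 deliver 2→0: —
step 10 timeout(0): 0={back,v=1,log=z}
step 11 recover(3): 3={back,v=0,log=z}
step 12 deliver 0→2: 2={back,v=1,log=z}
step 13 propose(0,'x'): —
step 14 deliver 0→3: 3={back,v=1,log=z}

yes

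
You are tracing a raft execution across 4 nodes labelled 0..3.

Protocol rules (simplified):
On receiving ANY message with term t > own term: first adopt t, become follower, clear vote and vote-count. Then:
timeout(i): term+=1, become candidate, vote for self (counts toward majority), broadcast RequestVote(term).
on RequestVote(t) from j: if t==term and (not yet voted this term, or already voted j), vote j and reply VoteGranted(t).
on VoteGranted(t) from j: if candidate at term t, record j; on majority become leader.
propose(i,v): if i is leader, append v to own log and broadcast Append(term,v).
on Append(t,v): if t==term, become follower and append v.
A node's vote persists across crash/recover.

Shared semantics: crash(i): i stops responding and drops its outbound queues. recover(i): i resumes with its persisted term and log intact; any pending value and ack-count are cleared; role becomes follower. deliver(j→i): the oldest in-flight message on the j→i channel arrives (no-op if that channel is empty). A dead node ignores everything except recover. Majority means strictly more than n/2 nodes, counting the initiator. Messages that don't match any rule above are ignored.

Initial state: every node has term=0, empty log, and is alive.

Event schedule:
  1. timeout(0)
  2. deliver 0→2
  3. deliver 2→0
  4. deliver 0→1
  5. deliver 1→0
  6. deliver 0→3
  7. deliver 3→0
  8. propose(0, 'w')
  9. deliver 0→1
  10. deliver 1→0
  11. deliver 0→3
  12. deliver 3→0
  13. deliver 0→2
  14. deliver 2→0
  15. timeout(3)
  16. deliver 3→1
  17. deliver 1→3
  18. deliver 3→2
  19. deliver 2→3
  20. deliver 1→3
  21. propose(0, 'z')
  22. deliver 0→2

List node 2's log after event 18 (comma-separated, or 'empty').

w

after 1 — timeout(0): n0:cand/t1/[-]
after 2 — deliver 0→2: n2:foll/t1/[-]
after 3 — deliver 2→0: ·
after 4 — deliver 0→1: n1:foll/t1/[-]
after 5 — deliver 1→0: n0:lead/t1/[-]
after 6 — deliver 0→3: n3:foll/t1/[-]
after 7 — deliver 3→0: ·
after 8 — propose(0,'w'): n0:lead/t1/[w]
after 9 — deliver 0→1: n1:foll/t1/[w]
after 10 — deliver 1→0: ·
after 11 — deliver 0→3: n3:foll/t1/[w]
after 12 — deliver 3→0: ·
after 13 — deliver 0→2: n2:foll/t1/[w]
after 14 — deliver 2→0: ·
after 15 — timeout(3): n3:cand/t2/[w]
after 16 — deliver 3→1: n1:foll/t2/[w]
after 17 — deliver 1→3: ·
after 18 — deliver 3→2: n2:foll/t2/[w]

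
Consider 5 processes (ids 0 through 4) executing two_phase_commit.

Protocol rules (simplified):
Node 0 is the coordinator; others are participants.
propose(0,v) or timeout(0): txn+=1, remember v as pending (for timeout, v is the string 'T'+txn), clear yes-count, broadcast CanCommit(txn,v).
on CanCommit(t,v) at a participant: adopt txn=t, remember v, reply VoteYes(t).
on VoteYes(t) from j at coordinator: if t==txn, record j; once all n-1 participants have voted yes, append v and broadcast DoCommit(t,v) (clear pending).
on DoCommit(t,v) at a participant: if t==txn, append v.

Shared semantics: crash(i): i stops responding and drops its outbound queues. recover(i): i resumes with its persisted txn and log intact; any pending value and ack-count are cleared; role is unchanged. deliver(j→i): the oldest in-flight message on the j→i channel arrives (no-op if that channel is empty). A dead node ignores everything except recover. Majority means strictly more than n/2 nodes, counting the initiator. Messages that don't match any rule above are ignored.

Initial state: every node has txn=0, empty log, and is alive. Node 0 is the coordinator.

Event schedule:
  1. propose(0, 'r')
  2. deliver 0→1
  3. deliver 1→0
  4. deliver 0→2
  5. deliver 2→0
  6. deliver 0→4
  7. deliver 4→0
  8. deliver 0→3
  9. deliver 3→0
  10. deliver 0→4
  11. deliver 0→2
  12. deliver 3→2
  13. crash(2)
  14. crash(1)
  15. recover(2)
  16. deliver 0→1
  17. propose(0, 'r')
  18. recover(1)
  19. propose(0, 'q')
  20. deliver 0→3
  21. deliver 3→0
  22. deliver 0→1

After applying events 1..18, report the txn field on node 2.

1. propose(0,'r'):  <0:coor t1 ->
2. deliver 0→1:  <1:part t1 ->
3. deliver 1→0:  nop
4. deliver 0→2:  <2:part t1 ->
5. deliver 2→0:  nop
6. deliver 0→4:  <4:part t1 ->
7. deliver 4→0:  nop
8. deliver 0→3:  <3:part t1 ->
9. deliver 3→0:  <0:coor t1 r>
10. deliver 0→4:  <4:part t1 r>
11. deliver 0→2:  <2:part t1 r>
12. deliver 3→2:  nop
13. crash(2):  <2:✗part t1 r>
14. crash(1):  <1:✗part t1 ->
15. recover(2):  <2:part t1 r>
16. deliver 0→1:  nop
17. propose(0,'r'):  <0:coor t2 r>
18. recover(1):  <1:part t1 ->

1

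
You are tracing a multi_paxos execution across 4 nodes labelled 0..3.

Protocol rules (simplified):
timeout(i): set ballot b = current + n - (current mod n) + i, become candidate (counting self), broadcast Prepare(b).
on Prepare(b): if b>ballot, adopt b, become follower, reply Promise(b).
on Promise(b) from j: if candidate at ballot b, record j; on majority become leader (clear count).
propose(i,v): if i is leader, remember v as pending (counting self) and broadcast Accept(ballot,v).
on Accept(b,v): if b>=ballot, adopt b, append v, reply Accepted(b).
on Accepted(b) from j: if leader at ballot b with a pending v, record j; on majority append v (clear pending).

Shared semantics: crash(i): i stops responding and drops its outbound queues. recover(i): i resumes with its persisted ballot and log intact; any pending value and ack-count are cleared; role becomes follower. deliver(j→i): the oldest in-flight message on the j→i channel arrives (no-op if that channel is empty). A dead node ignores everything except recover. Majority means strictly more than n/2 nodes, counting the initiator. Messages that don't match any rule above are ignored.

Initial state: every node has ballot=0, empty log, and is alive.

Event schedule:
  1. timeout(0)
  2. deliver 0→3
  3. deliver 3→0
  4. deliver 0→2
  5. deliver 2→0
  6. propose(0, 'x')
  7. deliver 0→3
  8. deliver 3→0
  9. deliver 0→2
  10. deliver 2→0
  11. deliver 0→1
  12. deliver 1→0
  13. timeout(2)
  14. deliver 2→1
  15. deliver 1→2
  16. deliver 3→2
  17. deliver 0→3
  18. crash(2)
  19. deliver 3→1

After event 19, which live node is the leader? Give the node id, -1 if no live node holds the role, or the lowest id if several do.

0

1. timeout(0):  <0:cand b4 ->
2. deliver 0→3:  <3:foll b4 ->
3. deliver 3→0:  nop
4. deliver 0→2:  <2:foll b4 ->
5. deliver 2→0:  <0:lead b4 ->
6. propose(0,'x'):  nop
7. deliver 0→3:  <3:foll b4 x>
8. deliver 3→0:  nop
9. deliver 0→2:  <2:foll b4 x>
10. deliver 2→0:  <0:lead b4 x>
11. deliver 0→1:  <1:foll b4 ->
12. deliver 1→0:  nop
13. timeout(2):  <2:cand b10 x>
14. deliver 2→1:  <1:foll b10 ->
15. deliver 1→2:  nop
16. deliver 3→2:  nop
17. deliver 0→3:  nop
18. crash(2):  <2:✗cand b10 x>
19. deliver 3→1:  nop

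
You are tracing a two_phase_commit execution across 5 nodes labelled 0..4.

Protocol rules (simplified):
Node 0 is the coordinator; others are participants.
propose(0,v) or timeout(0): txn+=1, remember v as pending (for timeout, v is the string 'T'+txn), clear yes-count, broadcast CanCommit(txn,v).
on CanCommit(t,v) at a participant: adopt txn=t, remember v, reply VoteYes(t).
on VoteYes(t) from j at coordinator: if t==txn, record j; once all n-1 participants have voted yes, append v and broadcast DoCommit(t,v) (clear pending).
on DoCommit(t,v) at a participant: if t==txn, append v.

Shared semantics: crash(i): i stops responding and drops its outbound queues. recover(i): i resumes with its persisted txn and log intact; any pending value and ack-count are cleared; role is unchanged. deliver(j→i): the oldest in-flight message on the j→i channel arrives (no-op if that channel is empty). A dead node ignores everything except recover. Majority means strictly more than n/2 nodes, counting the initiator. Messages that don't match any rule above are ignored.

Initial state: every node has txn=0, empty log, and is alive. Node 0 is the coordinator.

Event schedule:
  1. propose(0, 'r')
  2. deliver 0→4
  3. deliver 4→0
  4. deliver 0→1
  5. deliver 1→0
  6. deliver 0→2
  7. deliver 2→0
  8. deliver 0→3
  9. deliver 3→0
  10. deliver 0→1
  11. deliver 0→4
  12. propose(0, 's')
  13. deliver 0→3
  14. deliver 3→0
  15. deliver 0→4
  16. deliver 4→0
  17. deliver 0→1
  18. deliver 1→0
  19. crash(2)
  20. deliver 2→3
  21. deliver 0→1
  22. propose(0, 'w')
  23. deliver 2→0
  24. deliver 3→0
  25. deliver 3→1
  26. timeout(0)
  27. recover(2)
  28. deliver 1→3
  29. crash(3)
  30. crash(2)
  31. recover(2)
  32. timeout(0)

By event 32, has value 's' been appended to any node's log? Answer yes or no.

after 1 — propose(0,'r'): n0:coor/t1/[-]
after 2 — deliver 0→4: n4:part/t1/[-]
after 3 — deliver 4→0: ·
after 4 — deliver 0→1: n1:part/t1/[-]
after 5 — deliver 1→0: ·
after 6 — deliver 0→2: n2:part/t1/[-]
after 7 — deliver 2→0: ·
after 8 — deliver 0→3: n3:part/t1/[-]
after 9 — deliver 3→0: n0:coor/t1/[r]
after 10 — deliver 0→1: n1:part/t1/[r]
after 11 — deliver 0→4: n4:part/t1/[r]
after 12 — propose(0,'s'): n0:coor/t2/[r]
after 13 — deliver 0→3: n3:part/t1/[r]
after 14 — deliver 3→0: ·
after 15 — deliver 0→4: n4:part/t2/[r]
after 16 — deliver 4→0: ·
after 17 — deliver 0→1: n1:part/t2/[r]
after 18 — deliver 1→0: ·
after 19 — crash(2): n2:✗part/t1/[-]
after 20 — deliver 2→3: ·
after 21 — deliver 0→1: ·
after 22 — propose(0,'w'): n0:coor/t3/[r]
after 23 — deliver 2→0: ·
after 24 — deliver 3→0: ·
after 25 — deliver 3→1: ·
after 26 — timeout(0): n0:coor/t4/[r]
after 27 — recover(2): n2:part/t1/[-]
after 28 — deliver 1→3: ·
after 29 — crash(3): n3:✗part/t1/[r]
after 30 — crash(2): n2:✗part/t1/[-]
after 31 — recover(2): n2:part/t1/[-]
after 32 — timeout(0): n0:coor/t5/[r]

no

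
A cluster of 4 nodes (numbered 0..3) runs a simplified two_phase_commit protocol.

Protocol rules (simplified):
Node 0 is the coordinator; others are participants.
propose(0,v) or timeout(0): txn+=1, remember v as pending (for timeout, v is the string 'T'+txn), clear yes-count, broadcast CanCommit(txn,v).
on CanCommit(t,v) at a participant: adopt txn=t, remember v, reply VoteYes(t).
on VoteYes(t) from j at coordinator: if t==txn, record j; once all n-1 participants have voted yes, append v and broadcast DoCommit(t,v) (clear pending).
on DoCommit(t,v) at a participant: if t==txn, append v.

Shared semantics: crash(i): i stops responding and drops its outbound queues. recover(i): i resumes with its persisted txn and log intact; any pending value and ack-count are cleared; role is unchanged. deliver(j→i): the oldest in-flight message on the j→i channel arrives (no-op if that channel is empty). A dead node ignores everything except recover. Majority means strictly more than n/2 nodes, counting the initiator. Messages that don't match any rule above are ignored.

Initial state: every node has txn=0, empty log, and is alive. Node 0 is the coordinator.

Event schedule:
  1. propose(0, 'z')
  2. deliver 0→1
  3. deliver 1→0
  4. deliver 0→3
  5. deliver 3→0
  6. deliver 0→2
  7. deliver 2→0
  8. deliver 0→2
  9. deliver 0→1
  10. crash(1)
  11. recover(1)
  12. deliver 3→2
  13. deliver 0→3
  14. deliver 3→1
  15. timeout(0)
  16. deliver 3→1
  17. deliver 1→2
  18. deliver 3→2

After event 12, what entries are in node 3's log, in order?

[1] propose(0,'z') → N0(coor t1 [-])
[2] deliver 0→1 → N1(part t1 [-])
[3] deliver 1→0 → ∅
[4] deliver 0→3 → N3(part t1 [-])
[5] deliver 3→0 → ∅
[6] deliver 0→2 → N2(part t1 [-])
[7] deliver 2→0 → N0(coor t1 [z])
[8] deliver 0→2 → N2(part t1 [z])
[9] deliver 0→1 → N1(part t1 [z])
[10] crash(1) → N1(✗part t1 [z])
[11] recover(1) → N1(part t1 [z])
[12] deliver 3→2 → ∅

empty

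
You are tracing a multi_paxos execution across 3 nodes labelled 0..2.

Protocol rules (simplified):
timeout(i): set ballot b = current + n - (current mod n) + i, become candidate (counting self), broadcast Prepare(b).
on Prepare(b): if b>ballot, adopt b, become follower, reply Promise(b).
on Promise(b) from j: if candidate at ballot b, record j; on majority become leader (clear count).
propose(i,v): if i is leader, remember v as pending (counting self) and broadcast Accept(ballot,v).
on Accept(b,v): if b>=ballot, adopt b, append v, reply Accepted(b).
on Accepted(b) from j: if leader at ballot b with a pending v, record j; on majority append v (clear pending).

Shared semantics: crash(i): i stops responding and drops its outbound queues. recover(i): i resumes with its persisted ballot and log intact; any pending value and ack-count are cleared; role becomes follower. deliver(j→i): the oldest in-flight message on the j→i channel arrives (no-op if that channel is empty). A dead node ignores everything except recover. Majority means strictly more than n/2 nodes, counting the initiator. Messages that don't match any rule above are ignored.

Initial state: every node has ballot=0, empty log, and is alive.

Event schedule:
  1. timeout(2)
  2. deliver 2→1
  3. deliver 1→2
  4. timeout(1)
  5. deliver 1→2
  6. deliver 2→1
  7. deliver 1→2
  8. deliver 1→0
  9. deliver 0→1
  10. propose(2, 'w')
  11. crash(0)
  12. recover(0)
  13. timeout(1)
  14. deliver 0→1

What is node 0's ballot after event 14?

7

step 1 timeout(2): 2={cand,b=5,log=-}
step 2 deliver 2→1: 1={foll,b=5,log=-}
step 3 deliver 1→2: 2={lead,b=5,log=-}
step 4 timeout(1): 1={cand,b=7,log=-}
step 5 deliver 1→2: 2={foll,b=7,log=-}
step 6 deliver 2→1: 1={lead,b=7,log=-}
step 7 deliver 1→2: —
step 8 deliver 1→0: 0={foll,b=7,log=-}
step 9 deliver 0→1: —
step 10 propose(2,'w'): —
step 11 crash(0): 0={✗foll,b=7,log=-}
step 12 recover(0): 0={foll,b=7,log=-}
step 13 timeout(1): 1={cand,b=10,log=-}
step 14 deliver 0→1: —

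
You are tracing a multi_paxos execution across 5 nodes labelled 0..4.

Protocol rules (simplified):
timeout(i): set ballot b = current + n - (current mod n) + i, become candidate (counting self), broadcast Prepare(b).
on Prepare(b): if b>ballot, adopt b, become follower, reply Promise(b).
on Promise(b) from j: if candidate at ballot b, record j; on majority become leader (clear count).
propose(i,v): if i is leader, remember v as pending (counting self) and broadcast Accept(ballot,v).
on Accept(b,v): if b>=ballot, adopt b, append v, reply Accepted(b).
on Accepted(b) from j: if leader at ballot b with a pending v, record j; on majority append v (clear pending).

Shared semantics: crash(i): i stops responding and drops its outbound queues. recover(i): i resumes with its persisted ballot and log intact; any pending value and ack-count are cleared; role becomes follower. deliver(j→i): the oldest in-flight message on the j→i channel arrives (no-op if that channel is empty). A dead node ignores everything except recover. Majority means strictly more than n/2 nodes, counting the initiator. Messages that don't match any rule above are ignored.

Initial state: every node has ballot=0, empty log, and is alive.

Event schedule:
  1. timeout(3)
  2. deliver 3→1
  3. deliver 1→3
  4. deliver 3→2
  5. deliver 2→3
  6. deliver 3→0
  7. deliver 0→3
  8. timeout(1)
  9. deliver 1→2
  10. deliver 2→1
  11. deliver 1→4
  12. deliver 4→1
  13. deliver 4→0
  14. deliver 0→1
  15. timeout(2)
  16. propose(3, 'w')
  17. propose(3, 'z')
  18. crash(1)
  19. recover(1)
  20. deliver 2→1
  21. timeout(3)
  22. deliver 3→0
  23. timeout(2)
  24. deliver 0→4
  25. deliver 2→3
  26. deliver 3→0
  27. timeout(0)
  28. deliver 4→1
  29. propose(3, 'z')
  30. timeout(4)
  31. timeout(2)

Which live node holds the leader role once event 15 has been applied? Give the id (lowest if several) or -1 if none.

after 1 — timeout(3): n3:cand/b8/[-]
after 2 — deliver 3→1: n1:foll/b8/[-]
after 3 — deliver 1→3: ·
after 4 — deliver 3→2: n2:foll/b8/[-]
after 5 — deliver 2→3: n3:lead/b8/[-]
after 6 — deliver 3→0: n0:foll/b8/[-]
after 7 — deliver 0→3: ·
after 8 — timeout(1): n1:cand/b11/[-]
after 9 — deliver 1→2: n2:foll/b11/[-]
after 10 — deliver 2→1: ·
after 11 — deliver 1→4: n4:foll/b11/[-]
after 12 — deliver 4→1: n1:lead/b11/[-]
after 13 — deliver 4→0: ·
after 14 — deliver 0→1: ·
after 15 — timeout(2): n2:cand/b17/[-]

1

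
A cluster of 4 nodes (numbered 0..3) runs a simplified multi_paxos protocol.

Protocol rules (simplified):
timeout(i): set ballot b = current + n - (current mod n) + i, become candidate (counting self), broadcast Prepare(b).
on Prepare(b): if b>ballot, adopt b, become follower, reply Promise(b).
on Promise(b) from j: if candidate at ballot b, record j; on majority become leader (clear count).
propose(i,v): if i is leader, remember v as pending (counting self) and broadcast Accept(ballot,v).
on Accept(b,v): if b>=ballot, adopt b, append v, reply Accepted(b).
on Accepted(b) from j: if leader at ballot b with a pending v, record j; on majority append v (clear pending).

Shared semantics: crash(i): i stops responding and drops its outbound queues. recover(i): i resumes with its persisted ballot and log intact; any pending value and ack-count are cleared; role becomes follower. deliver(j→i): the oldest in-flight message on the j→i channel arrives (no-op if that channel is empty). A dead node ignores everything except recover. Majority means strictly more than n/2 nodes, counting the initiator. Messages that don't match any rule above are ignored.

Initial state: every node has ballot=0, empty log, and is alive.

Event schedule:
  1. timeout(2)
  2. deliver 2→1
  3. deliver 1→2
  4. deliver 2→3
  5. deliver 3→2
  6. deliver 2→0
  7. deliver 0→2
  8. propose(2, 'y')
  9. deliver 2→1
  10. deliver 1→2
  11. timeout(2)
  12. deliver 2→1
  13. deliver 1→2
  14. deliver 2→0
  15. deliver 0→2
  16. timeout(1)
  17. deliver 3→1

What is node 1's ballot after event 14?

10

e1 timeout(2): 2[cand,b=6,-]
e2 deliver 2→1: 1[foll,b=6,-]
e3 deliver 1→2: ·
e4 deliver 2→3: 3[foll,b=6,-]
e5 deliver 3→2: 2[lead,b=6,-]
e6 deliver 2→0: 0[foll,b=6,-]
e7 deliver 0→2: ·
e8 propose(2,'y'): ·
e9 deliver 2→1: 1[foll,b=6,y]
e10 deliver 1→2: ·
e11 timeout(2): 2[cand,b=10,-]
e12 deliver 2→1: 1[foll,b=10,y]
e13 deliver 1→2: ·
e14 deliver 2→0: 0[foll,b=6,y]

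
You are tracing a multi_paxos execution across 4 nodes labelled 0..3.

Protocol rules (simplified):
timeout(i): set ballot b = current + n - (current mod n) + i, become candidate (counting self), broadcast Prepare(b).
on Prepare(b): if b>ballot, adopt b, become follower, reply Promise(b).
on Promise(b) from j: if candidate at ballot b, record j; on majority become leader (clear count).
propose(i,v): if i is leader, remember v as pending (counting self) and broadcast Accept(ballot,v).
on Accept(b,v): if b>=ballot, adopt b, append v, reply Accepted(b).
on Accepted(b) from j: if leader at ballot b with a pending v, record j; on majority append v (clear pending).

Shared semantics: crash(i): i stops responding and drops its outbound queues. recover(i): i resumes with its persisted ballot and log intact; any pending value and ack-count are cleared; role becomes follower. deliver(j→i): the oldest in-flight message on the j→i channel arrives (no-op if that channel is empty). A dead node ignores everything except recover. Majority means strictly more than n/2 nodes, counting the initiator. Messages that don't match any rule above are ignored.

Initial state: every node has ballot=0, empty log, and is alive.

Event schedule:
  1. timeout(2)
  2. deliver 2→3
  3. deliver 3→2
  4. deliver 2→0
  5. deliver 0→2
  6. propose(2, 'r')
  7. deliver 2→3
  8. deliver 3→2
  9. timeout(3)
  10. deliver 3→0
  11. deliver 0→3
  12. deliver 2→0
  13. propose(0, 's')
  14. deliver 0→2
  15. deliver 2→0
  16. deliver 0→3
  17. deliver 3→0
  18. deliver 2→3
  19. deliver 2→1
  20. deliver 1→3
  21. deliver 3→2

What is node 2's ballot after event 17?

6

1. timeout(2):  <2:cand b6 ->
2. deliver 2→3:  <3:foll b6 ->
3. deliver 3→2:  nop
4. deliver 2→0:  <0:foll b6 ->
5. deliver 0→2:  <2:lead b6 ->
6. propose(2,'r'):  nop
7. deliver 2→3:  <3:foll b6 r>
8. deliver 3→2:  nop
9. timeout(3):  <3:cand b11 r>
10. deliver 3→0:  <0:foll b11 ->
11. deliver 0→3:  nop
12. deliver 2→0:  nop
13. propose(0,'s'):  nop
14. deliver 0→2:  nop
15. deliver 2→0:  nop
16. deliver 0→3:  nop
17. deliver 3→0:  nop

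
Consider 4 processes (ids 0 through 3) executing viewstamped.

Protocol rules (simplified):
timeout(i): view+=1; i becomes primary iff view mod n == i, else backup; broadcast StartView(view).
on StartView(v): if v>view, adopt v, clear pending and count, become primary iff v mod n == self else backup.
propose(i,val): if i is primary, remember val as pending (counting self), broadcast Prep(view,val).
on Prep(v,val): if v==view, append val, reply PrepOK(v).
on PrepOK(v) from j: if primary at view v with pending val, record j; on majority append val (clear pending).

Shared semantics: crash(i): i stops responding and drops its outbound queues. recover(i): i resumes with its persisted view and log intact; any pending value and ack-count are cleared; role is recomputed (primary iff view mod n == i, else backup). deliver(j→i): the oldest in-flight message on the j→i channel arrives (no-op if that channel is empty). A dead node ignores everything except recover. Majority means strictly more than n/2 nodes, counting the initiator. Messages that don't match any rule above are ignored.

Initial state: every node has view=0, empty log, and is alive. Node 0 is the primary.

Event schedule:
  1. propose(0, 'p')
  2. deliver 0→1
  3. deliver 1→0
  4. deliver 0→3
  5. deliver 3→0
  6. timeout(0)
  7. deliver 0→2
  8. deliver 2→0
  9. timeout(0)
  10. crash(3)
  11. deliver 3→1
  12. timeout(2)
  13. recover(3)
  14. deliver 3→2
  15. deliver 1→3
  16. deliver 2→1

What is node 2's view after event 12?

1

after 1 — propose(0,'p'): ·
after 2 — deliver 0→1: n1:back/v0/[p]
after 3 — deliver 1→0: ·
after 4 — deliver 0→3: n3:back/v0/[p]
after 5 — deliver 3→0: n0:prim/v0/[p]
after 6 — timeout(0): n0:back/v1/[p]
after 7 — deliver 0→2: n2:back/v0/[p]
after 8 — deliver 2→0: ·
after 9 — timeout(0): n0:back/v2/[p]
after 10 — crash(3): n3:✗back/v0/[p]
after 11 — deliver 3→1: ·
after 12 — timeout(2): n2:back/v1/[p]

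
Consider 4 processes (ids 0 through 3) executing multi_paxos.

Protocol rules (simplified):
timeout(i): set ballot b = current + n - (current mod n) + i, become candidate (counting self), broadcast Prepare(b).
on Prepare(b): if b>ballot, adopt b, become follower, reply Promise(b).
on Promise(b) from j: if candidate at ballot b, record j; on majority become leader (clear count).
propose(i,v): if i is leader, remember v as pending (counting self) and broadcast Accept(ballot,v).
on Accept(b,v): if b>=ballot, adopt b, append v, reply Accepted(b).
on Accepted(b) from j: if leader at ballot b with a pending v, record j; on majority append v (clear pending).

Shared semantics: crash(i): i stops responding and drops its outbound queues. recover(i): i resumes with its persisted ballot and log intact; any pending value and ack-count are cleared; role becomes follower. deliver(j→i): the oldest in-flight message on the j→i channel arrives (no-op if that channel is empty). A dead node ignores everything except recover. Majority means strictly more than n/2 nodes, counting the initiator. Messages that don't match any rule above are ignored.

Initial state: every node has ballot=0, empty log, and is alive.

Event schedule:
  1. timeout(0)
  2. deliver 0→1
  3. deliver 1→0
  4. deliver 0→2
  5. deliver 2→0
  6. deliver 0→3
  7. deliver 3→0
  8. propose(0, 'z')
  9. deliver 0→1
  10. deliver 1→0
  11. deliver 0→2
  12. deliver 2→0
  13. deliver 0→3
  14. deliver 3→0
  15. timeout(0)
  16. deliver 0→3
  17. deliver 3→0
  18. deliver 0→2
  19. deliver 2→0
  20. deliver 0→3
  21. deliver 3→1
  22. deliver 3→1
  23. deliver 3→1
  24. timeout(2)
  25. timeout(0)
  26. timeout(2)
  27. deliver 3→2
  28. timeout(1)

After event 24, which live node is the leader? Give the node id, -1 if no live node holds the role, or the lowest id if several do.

0

step 1 timeout(0): 0={cand,b=4,log=-}
step 2 deliver 0→1: 1={foll,b=4,log=-}
step 3 deliver 1→0: —
step 4 deliver 0→2: 2={foll,b=4,log=-}
step 5 deliver 2→0: 0={lead,b=4,log=-}
step 6 deliver 0→3: 3={foll,b=4,log=-}
step 7 deliver 3→0: —
step 8 propose(0,'z'): —
step 9 deliver 0→1: 1={foll,b=4,log=z}
step 10 deliver 1→0: —
step 11 deliver 0→2: 2={foll,b=4,log=z}
step 12 deliver 2→0: 0={lead,b=4,log=z}
step 13 deliver 0→3: 3={foll,b=4,log=z}
step 14 deliver 3→0: —
step 15 timeout(0): 0={cand,b=8,log=z}
step 16 deliver 0→3: 3={foll,b=8,log=z}
step 17 deliver 3→0: —
step 18 deliver 0→2: 2={foll,b=8,log=z}
step 19 deliver 2→0: 0={lead,b=8,log=z}
step 20 deliver 0→3: —
step 21 deliver 3→1: —
step 22 deliver 3→1: —
step 23 deliver 3→1: —
step 24 timeout(2): 2={cand,b=14,log=z}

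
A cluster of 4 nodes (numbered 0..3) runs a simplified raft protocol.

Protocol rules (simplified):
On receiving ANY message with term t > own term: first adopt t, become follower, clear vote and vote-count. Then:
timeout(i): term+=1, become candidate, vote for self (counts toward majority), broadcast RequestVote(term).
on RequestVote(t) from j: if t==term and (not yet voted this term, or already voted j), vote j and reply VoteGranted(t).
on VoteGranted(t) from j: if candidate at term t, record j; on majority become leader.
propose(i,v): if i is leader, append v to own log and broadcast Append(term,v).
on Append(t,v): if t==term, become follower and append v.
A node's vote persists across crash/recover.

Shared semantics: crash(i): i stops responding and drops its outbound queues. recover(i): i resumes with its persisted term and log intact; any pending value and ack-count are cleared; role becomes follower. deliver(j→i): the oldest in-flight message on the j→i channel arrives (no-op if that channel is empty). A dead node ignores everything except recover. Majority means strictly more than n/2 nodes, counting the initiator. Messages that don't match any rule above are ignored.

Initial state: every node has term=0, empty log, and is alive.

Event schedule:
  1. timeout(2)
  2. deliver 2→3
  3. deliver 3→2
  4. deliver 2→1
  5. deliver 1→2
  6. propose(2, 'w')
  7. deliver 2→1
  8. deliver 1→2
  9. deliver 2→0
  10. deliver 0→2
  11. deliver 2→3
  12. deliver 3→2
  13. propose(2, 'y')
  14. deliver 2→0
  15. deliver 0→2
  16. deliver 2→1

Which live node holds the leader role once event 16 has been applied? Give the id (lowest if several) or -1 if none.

2

e1 timeout(2): 2[cand,t=1,-]
e2 deliver 2→3: 3[foll,t=1,-]
e3 deliver 3→2: ·
e4 deliver 2→1: 1[foll,t=1,-]
e5 deliver 1→2: 2[lead,t=1,-]
e6 propose(2,'w'): 2[lead,t=1,w]
e7 deliver 2→1: 1[foll,t=1,w]
e8 deliver 1→2: ·
e9 deliver 2→0: 0[foll,t=1,-]
e10 deliver 0→2: ·
e11 deliver 2→3: 3[foll,t=1,w]
e12 deliver 3→2: ·
e13 propose(2,'y'): 2[lead,t=1,w,y]
e14 deliver 2→0: 0[foll,t=1,w]
e15 deliver 0→2: ·
e16 deliver 2→1: 1[foll,t=1,w,y]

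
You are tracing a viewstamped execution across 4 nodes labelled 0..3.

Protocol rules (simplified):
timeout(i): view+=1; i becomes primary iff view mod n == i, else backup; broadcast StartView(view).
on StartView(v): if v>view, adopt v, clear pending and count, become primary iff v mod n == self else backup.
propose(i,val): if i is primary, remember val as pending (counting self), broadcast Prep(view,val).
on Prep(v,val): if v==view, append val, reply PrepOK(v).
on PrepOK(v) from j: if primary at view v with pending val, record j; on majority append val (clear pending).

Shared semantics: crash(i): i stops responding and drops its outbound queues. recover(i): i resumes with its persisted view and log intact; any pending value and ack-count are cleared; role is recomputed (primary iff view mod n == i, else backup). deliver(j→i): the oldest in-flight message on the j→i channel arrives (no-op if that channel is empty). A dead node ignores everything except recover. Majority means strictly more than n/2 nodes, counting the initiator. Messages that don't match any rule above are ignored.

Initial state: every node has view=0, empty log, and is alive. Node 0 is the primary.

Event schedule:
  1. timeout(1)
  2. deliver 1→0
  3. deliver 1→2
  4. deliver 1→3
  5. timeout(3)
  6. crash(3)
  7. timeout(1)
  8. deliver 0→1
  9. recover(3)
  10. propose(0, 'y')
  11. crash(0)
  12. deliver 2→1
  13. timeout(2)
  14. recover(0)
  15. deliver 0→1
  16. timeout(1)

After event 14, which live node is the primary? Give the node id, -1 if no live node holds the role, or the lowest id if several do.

2

1. timeout(1):  <1:prim v1 ->
2. deliver 1→0:  <0:back v1 ->
3. deliver 1→2:  <2:back v1 ->
4. deliver 1→3:  <3:back v1 ->
5. timeout(3):  <3:back v2 ->
6. crash(3):  <3:✗back v2 ->
7. timeout(1):  <1:back v2 ->
8. deliver 0→1:  nop
9. recover(3):  <3:back v2 ->
10. propose(0,'y'):  nop
11. crash(0):  <0:✗back v1 ->
12. deliver 2→1:  nop
13. timeout(2):  <2:prim v2 ->
14. recover(0):  <0:back v1 ->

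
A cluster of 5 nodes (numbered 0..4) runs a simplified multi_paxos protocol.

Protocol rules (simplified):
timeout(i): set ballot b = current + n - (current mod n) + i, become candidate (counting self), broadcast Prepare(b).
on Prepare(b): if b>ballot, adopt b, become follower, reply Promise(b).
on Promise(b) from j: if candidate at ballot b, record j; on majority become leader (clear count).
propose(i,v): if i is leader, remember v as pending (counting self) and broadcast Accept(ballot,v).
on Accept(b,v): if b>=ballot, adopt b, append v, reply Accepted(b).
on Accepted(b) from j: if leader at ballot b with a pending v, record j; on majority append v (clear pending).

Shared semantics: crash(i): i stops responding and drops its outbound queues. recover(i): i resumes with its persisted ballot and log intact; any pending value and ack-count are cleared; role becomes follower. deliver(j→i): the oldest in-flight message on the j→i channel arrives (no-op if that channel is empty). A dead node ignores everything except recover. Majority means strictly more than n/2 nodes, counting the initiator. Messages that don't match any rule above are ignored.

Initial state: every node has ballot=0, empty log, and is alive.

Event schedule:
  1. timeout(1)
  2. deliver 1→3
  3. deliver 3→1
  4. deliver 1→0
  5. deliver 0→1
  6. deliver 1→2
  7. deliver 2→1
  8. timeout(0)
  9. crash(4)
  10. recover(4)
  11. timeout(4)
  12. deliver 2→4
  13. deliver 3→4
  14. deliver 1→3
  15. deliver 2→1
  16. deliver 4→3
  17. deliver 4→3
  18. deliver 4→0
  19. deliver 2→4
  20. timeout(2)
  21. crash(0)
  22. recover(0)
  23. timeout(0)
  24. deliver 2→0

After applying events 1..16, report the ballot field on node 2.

6

after 1 — timeout(1): n1:cand/b6/[-]
after 2 — deliver 1→3: n3:foll/b6/[-]
after 3 — deliver 3→1: ·
after 4 — deliver 1→0: n0:foll/b6/[-]
after 5 — deliver 0→1: n1:lead/b6/[-]
after 6 — deliver 1→2: n2:foll/b6/[-]
after 7 — deliver 2→1: ·
after 8 — timeout(0): n0:cand/b10/[-]
after 9 — crash(4): n4:✗foll/b0/[-]
after 10 — recover(4): n4:foll/b0/[-]
after 11 — timeout(4): n4:cand/b9/[-]
after 12 — deliver 2→4: ·
after 13 — deliver 3→4: ·
after 14 — deliver 1→3: ·
after 15 — deliver 2→1: ·
after 16 — deliver 4→3: n3:foll/b9/[-]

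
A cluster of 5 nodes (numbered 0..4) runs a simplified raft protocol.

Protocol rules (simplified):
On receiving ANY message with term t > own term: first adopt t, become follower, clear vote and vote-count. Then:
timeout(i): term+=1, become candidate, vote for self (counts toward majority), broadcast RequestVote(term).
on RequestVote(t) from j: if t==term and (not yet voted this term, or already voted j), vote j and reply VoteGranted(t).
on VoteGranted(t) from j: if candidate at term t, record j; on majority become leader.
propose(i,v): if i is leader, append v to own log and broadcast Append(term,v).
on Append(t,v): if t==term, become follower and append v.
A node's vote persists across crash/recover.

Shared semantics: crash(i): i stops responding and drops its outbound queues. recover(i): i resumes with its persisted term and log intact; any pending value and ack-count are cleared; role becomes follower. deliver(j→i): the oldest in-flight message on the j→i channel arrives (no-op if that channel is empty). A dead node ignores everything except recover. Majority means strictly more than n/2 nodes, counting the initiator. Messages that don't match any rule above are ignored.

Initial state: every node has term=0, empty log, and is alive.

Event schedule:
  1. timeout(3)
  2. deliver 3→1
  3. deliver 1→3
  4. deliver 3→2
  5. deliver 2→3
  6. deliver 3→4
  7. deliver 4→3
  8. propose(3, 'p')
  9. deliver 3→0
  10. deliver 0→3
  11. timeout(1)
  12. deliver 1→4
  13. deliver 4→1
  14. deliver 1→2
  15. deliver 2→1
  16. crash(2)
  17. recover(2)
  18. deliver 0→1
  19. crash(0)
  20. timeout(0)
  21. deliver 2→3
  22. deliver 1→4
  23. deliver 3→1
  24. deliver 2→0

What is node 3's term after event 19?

e1 timeout(3): 3[cand,t=1,-]
e2 deliver 3→1: 1[foll,t=1,-]
e3 deliver 1→3: ·
e4 deliver 3→2: 2[foll,t=1,-]
e5 deliver 2→3: 3[lead,t=1,-]
e6 deliver 3→4: 4[foll,t=1,-]
e7 deliver 4→3: ·
e8 propose(3,'p'): 3[lead,t=1,p]
e9 deliver 3→0: 0[foll,t=1,-]
e10 deliver 0→3: ·
e11 timeout(1): 1[cand,t=2,-]
e12 deliver 1→4: 4[foll,t=2,-]
e13 deliver 4→1: ·
e14 deliver 1→2: 2[foll,t=2,-]
e15 deliver 2→1: 1[lead,t=2,-]
e16 crash(2): 2[✗foll,t=2,-]
e17 recover(2): 2[foll,t=2,-]
e18 deliver 0→1: ·
e19 crash(0): 0[✗foll,t=1,-]

1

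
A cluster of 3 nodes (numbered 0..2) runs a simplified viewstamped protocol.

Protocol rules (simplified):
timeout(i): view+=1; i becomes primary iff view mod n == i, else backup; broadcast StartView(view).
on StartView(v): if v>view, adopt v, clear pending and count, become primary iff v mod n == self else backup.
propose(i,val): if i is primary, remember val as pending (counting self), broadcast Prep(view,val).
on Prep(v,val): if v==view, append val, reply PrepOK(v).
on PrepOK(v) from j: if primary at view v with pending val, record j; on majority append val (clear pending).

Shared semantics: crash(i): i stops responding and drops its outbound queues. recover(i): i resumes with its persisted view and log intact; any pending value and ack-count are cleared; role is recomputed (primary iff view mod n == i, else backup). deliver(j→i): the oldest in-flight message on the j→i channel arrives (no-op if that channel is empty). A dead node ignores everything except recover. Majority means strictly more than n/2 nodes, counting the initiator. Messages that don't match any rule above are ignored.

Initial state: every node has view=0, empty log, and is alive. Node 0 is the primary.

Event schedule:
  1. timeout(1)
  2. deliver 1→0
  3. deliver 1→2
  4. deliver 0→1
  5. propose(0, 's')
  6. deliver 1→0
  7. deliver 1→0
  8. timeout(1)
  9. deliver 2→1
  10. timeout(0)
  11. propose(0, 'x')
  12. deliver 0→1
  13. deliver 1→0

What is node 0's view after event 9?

1

[1] timeout(1) → N1(prim v1 [-])
[2] deliver 1→0 → N0(back v1 [-])
[3] deliver 1→2 → N2(back v1 [-])
[4] deliver 0→1 → ∅
[5] propose(0,'s') → ∅
[6] deliver 1→0 → ∅
[7] deliver 1→0 → ∅
[8] timeout(1) → N1(back v2 [-])
[9] deliver 2→1 → ∅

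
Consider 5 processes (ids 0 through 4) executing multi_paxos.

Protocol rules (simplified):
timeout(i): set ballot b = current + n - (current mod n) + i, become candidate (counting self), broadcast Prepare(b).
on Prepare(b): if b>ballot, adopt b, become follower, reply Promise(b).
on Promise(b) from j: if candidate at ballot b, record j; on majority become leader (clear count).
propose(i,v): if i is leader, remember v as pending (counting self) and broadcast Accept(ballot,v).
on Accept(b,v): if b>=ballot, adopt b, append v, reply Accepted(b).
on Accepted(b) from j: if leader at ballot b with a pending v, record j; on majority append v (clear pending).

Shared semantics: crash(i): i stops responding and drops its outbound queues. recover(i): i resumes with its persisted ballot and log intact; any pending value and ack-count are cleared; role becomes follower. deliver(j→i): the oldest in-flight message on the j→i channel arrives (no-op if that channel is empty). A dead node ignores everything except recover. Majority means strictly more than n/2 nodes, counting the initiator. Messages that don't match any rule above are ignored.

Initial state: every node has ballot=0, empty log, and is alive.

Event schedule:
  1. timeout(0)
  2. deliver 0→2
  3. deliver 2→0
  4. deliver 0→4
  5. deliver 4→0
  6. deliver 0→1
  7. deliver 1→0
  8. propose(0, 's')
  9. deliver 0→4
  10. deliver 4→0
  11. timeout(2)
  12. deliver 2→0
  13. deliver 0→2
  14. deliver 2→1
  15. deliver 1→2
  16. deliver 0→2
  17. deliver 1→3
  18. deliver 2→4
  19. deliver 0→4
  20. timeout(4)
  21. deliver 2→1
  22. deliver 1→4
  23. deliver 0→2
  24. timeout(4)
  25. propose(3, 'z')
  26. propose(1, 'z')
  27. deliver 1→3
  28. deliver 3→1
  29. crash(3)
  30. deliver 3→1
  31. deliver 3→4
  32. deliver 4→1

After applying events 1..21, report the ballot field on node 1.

[1] timeout(0) → N0(cand b5 [-])
[2] deliver 0→2 → N2(foll b5 [-])
[3] deliver 2→0 → ∅
[4] deliver 0→4 → N4(foll b5 [-])
[5] deliver 4→0 → N0(lead b5 [-])
[6] deliver 0→1 → N1(foll b5 [-])
[7] deliver 1→0 → ∅
[8] propose(0,'s') → ∅
[9] deliver 0→4 → N4(foll b5 [s])
[10] deliver 4→0 → ∅
[11] timeout(2) → N2(cand b12 [-])
[12] deliver 2→0 → N0(foll b12 [-])
[13] deliver 0→2 → ∅
[14] deliver 2→1 → N1(foll b12 [-])
[15] deliver 1→2 → ∅
[16] deliver 0→2 → N2(lead b12 [-])
[17] deliver 1→3 → ∅
[18] deliver 2→4 → N4(foll b12 [s])
[19] deliver 0→4 → ∅
[20] timeout(4) → N4(cand b19 [s])
[21] deliver 2→1 → ∅

12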